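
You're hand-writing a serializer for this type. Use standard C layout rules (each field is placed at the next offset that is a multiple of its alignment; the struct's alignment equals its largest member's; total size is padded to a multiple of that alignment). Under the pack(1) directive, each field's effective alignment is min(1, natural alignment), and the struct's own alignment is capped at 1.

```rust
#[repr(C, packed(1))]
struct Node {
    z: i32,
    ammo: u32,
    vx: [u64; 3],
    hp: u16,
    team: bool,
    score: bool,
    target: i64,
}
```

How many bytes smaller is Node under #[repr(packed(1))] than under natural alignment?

natural layout:
  @0: z [4B, align 4] → 4
  @4: ammo [4B, align 4] → 8
  @8: vx [24B, align 8] → 32
  @32: hp [2B, align 2] → 34
  @34: team [1B, align 1] → 35
  @35: score [1B, align 1] → 36
  +4 pad (align 8)
  @40: target [8B, align 8] → 48
  size 48, align 8
packed(1) layout:
  @0: z [4B, align 1] → 4
  @4: ammo [4B, align 1] → 8
  @8: vx [24B, align 1] → 32
  @32: hp [2B, align 1] → 34
  @34: team [1B, align 1] → 35
  @35: score [1B, align 1] → 36
  @36: target [8B, align 1] → 44
  size 44, align 1
48 − 44 = 4

4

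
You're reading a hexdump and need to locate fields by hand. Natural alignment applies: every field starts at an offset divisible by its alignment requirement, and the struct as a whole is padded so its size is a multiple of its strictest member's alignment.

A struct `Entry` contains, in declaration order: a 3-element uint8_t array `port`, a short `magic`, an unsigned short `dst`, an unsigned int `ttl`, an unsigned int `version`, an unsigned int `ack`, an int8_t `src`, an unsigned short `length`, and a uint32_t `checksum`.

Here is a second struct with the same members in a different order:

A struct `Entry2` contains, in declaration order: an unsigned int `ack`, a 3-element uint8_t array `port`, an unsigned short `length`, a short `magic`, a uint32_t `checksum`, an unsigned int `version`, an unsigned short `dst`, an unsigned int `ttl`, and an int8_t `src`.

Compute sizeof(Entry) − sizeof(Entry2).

port at 0 (size 3, align 1) → ends 3
pad 1 to align 2 for magic
magic at 4 (size 2, align 2) → ends 6
dst at 6 (size 2, align 2) → ends 8
ttl at 8 (size 4, align 4) → ends 12
version at 12 (size 4, align 4) → ends 16
ack at 16 (size 4, align 4) → ends 20
src at 20 (size 1, align 1) → ends 21
pad 1 to align 2 for length
length at 22 (size 2, align 2) → ends 24
checksum at 24 (size 4, align 4) → ends 28
total 28 bytes, alignment 4
— Entry2 —
ack at 0 (size 4, align 4) → ends 4
port at 4 (size 3, align 1) → ends 7
pad 1 to align 2 for length
length at 8 (size 2, align 2) → ends 10
magic at 10 (size 2, align 2) → ends 12
checksum at 12 (size 4, align 4) → ends 16
version at 16 (size 4, align 4) → ends 20
dst at 20 (size 2, align 2) → ends 22
pad 2 to align 4 for ttl
ttl at 24 (size 4, align 4) → ends 28
src at 28 (size 1, align 1) → ends 29
tail pad 3 to reach multiple of 4
total 32 bytes, alignment 4
28 − 32 = -4

-4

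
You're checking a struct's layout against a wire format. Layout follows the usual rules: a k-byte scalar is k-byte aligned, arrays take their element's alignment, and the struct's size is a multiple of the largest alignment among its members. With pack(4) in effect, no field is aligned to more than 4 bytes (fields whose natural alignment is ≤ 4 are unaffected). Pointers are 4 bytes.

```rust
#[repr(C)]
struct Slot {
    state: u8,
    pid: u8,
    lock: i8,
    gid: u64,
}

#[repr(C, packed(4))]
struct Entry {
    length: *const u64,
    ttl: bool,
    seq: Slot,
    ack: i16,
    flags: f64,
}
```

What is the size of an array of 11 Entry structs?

Slot: state at 0 (size 1, align 1) → ends 1; pid at 1 (size 1, align 1) → ends 2; lock at 2 (size 1, align 1) → ends 3; pad 5 to align 8 for gid; gid at 8 (size 8, align 8) → ends 16; total 16 bytes, alignment 8
length at 0 (size 4, align 4) → ends 4
ttl at 4 (size 1, align 1) → ends 5
pad 3 to align 4 for seq
seq at 8 (size 16, align 4) → ends 24
ack at 24 (size 2, align 2) → ends 26
pad 2 to align 4 for flags
flags at 28 (size 8, align 4) → ends 36
total 36 bytes, alignment 4
array of 11: 11 × 36 = 396

396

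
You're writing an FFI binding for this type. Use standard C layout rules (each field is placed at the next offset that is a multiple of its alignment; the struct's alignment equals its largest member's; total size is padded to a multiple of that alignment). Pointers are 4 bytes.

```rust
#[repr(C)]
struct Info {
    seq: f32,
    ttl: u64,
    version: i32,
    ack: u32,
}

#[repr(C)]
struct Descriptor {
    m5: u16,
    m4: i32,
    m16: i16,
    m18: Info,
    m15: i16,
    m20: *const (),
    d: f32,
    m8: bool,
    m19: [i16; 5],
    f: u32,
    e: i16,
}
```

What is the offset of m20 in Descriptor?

44

Info: @0: seq [4B, align 4] → 4; +4 pad (align 8); @8: ttl [8B, align 8] → 16; @16: version [4B, align 4] → 20; @20: ack [4B, align 4] → 24; size 24, align 8
@0: m5 [2B, align 2] → 2
+2 pad (align 4)
@4: m4 [4B, align 4] → 8
@8: m16 [2B, align 2] → 10
+6 pad (align 8)
@16: m18 [24B, align 8] → 40
@40: m15 [2B, align 2] → 42
+2 pad (align 4)
@44: m20 [4B, align 4] → 48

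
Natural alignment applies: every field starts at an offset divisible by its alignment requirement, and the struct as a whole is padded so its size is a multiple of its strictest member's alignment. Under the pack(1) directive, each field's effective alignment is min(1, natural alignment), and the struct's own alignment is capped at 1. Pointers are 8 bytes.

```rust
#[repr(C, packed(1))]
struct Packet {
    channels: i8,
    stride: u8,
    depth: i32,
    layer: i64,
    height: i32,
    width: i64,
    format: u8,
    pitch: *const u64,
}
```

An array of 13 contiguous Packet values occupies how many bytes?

455

channels at 0 (size 1, align 1) → ends 1
stride at 1 (size 1, align 1) → ends 2
depth at 2 (size 4, align 1) → ends 6
layer at 6 (size 8, align 1) → ends 14
height at 14 (size 4, align 1) → ends 18
width at 18 (size 8, align 1) → ends 26
format at 26 (size 1, align 1) → ends 27
pitch at 27 (size 8, align 1) → ends 35
total 35 bytes, alignment 1
array of 13: 13 × 35 = 455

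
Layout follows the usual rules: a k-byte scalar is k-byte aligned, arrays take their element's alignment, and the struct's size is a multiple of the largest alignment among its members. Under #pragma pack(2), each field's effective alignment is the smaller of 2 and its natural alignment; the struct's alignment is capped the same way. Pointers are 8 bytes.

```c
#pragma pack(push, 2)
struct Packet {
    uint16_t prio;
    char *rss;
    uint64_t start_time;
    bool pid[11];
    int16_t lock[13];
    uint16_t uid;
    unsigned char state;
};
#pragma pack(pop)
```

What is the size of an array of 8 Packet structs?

prio at 0 (size 2, align 2) → ends 2
rss at 2 (size 8, align 2) → ends 10
start_time at 10 (size 8, align 2) → ends 18
pid at 18 (size 11, align 1) → ends 29
pad 1 to align 2 for lock
lock at 30 (size 26, align 2) → ends 56
uid at 56 (size 2, align 2) → ends 58
state at 58 (size 1, align 1) → ends 59
tail pad 1 to reach multiple of 2
total 60 bytes, alignment 2
array of 8: 8 × 60 = 480

480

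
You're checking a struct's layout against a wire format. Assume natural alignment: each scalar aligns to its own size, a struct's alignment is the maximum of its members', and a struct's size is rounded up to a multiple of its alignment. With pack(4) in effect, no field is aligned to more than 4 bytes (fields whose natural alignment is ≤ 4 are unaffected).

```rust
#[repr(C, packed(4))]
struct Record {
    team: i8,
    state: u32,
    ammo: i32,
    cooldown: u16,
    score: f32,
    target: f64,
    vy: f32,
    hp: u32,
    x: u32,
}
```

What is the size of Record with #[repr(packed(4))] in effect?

0..1  team  (1B, 1-aligned)
1..4  -- padding (3B)
4..8  state  (4B, 4-aligned)
8..12  ammo  (4B, 4-aligned)
12..14  cooldown  (2B, 2-aligned)
14..16  -- padding (2B)
16..20  score  (4B, 4-aligned)
20..28  target  (8B, 4-aligned)
28..32  vy  (4B, 4-aligned)
32..36  hp  (4B, 4-aligned)
36..40  x  (4B, 4-aligned)
sizeof = 40, alignof = 4

40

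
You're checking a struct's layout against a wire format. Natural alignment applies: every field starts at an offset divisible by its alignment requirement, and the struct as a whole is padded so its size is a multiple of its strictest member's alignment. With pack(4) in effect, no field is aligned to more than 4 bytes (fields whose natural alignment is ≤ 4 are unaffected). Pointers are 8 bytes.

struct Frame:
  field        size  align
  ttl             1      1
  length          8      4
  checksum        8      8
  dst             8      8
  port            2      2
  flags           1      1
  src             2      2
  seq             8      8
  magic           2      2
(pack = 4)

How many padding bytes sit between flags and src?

1

0..1  ttl  (1B, 1-aligned)
1..4  -- padding (3B)
4..12  length  (8B, 4-aligned)
12..20  checksum  (8B, 4-aligned)
20..28  dst  (8B, 4-aligned)
28..30  port  (2B, 2-aligned)
30..31  flags  (1B, 1-aligned)
31..32  -- padding (1B)
32..34  src  (2B, 2-aligned)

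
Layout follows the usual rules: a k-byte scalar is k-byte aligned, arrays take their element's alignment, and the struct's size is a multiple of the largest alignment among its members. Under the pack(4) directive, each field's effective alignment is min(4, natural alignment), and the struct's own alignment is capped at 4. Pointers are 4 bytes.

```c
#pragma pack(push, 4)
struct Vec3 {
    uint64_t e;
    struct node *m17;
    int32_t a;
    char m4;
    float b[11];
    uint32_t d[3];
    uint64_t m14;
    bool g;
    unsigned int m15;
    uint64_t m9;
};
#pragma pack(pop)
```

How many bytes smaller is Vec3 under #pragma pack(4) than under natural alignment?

natural layout:
  0..8  e  (8B, 8-aligned)
  8..12  m17  (4B, 4-aligned)
  12..16  a  (4B, 4-aligned)
  16..17  m4  (1B, 1-aligned)
  17..20  -- padding (3B)
  20..64  b  (44B, 4-aligned)
  64..76  d  (12B, 4-aligned)
  76..80  -- padding (4B)
  80..88  m14  (8B, 8-aligned)
  88..89  g  (1B, 1-aligned)
  89..92  -- padding (3B)
  92..96  m15  (4B, 4-aligned)
  96..104  m9  (8B, 8-aligned)
  sizeof = 104, alignof = 8
packed(4) layout:
  0..8  e  (8B, 4-aligned)
  8..12  m17  (4B, 4-aligned)
  12..16  a  (4B, 4-aligned)
  16..17  m4  (1B, 1-aligned)
  17..20  -- padding (3B)
  20..64  b  (44B, 4-aligned)
  64..76  d  (12B, 4-aligned)
  76..84  m14  (8B, 4-aligned)
  84..85  g  (1B, 1-aligned)
  85..88  -- padding (3B)
  88..92  m15  (4B, 4-aligned)
  92..100  m9  (8B, 4-aligned)
  sizeof = 100, alignof = 4
104 − 100 = 4

4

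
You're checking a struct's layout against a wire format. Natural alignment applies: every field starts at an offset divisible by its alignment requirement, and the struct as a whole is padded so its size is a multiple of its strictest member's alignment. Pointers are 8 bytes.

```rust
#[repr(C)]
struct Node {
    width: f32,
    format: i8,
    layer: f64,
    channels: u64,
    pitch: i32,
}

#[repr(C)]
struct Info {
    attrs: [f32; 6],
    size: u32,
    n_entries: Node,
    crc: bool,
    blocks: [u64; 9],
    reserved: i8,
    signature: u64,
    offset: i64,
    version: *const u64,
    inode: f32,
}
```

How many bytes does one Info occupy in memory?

184 bytes

Node: @0: width [4B, align 4] → 4; @4: format [1B, align 1] → 5; +3 pad (align 8); @8: layer [8B, align 8] → 16; @16: channels [8B, align 8] → 24; @24: pitch [4B, align 4] → 28; +4 tail pad (align 8); size 32, align 8
@0: attrs [24B, align 4] → 24
@24: size [4B, align 4] → 28
+4 pad (align 8)
@32: n_entries [32B, align 8] → 64
@64: crc [1B, align 1] → 65
+7 pad (align 8)
@72: blocks [72B, align 8] → 144
@144: reserved [1B, align 1] → 145
+7 pad (align 8)
@152: signature [8B, align 8] → 160
@160: offset [8B, align 8] → 168
@168: version [8B, align 8] → 176
@176: inode [4B, align 4] → 180
+4 tail pad (align 8)
size 184, align 8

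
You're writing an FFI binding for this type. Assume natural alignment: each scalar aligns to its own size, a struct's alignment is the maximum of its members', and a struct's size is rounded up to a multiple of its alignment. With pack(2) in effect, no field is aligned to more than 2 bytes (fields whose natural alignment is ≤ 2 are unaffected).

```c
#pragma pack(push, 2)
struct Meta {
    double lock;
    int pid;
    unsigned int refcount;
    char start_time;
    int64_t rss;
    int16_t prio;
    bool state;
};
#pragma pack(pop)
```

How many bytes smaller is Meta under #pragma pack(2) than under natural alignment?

10

natural layout:
  0..8  lock  (8B, 8-aligned)
  8..12  pid  (4B, 4-aligned)
  12..16  refcount  (4B, 4-aligned)
  16..17  start_time  (1B, 1-aligned)
  17..24  -- padding (7B)
  24..32  rss  (8B, 8-aligned)
  32..34  prio  (2B, 2-aligned)
  34..35  state  (1B, 1-aligned)
  35..40  -- tail padding (5B)
  sizeof = 40, alignof = 8
packed(2) layout:
  0..8  lock  (8B, 2-aligned)
  8..12  pid  (4B, 2-aligned)
  12..16  refcount  (4B, 2-aligned)
  16..17  start_time  (1B, 1-aligned)
  17..18  -- padding (1B)
  18..26  rss  (8B, 2-aligned)
  26..28  prio  (2B, 2-aligned)
  28..29  state  (1B, 1-aligned)
  29..30  -- tail padding (1B)
  sizeof = 30, alignof = 2
40 − 30 = 10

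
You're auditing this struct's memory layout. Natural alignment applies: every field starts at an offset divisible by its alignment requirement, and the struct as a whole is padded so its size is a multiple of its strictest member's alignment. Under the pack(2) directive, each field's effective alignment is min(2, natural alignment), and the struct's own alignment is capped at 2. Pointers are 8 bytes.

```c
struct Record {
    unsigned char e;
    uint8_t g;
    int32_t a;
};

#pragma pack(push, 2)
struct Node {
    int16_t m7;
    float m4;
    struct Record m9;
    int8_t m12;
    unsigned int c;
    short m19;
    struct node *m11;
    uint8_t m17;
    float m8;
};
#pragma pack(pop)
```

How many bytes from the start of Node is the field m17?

Record: 0..1  e  (1B, 1-aligned); 1..2  g  (1B, 1-aligned); 2..4  -- padding (2B); 4..8  a  (4B, 4-aligned); sizeof = 8, alignof = 4
0..2  m7  (2B, 2-aligned)
2..6  m4  (4B, 2-aligned)
6..14  m9  (8B, 2-aligned)
14..15  m12  (1B, 1-aligned)
15..16  -- padding (1B)
16..20  c  (4B, 2-aligned)
20..22  m19  (2B, 2-aligned)
22..30  m11  (8B, 2-aligned)
30..31  m17  (1B, 1-aligned)

30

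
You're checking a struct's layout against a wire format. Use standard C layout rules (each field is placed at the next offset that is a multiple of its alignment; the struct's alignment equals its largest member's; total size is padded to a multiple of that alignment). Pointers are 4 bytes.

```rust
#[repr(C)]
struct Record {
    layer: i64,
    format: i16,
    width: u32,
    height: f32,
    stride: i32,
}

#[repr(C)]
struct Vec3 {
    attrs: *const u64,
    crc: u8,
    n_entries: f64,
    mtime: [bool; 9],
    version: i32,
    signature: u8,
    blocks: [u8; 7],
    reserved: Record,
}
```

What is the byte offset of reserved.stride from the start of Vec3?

60

Record: layer at 0 (size 8, align 8) → ends 8; format at 8 (size 2, align 2) → ends 10; pad 2 to align 4 for width; width at 12 (size 4, align 4) → ends 16; height at 16 (size 4, align 4) → ends 20; stride at 20 (size 4, align 4) → ends 24; total 24 bytes, alignment 8
attrs at 0 (size 4, align 4) → ends 4
crc at 4 (size 1, align 1) → ends 5
pad 3 to align 8 for n_entries
n_entries at 8 (size 8, align 8) → ends 16
mtime at 16 (size 9, align 1) → ends 25
pad 3 to align 4 for version
version at 28 (size 4, align 4) → ends 32
signature at 32 (size 1, align 1) → ends 33
blocks at 33 (size 7, align 1) → ends 40
reserved at 40 (size 24, align 8) → ends 64
within Record: stride at 20
40 + 20 = 60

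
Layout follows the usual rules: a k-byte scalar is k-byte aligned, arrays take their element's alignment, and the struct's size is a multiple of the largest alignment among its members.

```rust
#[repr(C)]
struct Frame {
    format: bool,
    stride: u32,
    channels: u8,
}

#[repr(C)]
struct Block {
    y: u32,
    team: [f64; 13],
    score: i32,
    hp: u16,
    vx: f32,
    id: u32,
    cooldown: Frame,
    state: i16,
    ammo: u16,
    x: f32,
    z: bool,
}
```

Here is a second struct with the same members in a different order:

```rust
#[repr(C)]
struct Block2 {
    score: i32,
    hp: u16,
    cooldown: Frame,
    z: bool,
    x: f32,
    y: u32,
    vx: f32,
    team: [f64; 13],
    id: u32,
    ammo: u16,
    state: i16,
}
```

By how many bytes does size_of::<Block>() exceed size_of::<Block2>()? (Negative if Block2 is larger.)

0

Frame: @0: format [1B, align 1] → 1; +3 pad (align 4); @4: stride [4B, align 4] → 8; @8: channels [1B, align 1] → 9; +3 tail pad (align 4); size 12, align 4
@0: y [4B, align 4] → 4
+4 pad (align 8)
@8: team [104B, align 8] → 112
@112: score [4B, align 4] → 116
@116: hp [2B, align 2] → 118
+2 pad (align 4)
@120: vx [4B, align 4] → 124
@124: id [4B, align 4] → 128
@128: cooldown [12B, align 4] → 140
@140: state [2B, align 2] → 142
@142: ammo [2B, align 2] → 144
@144: x [4B, align 4] → 148
@148: z [1B, align 1] → 149
+3 tail pad (align 8)
size 152, align 8
— Block2 —
@0: score [4B, align 4] → 4
@4: hp [2B, align 2] → 6
+2 pad (align 4)
@8: cooldown [12B, align 4] → 20
@20: z [1B, align 1] → 21
+3 pad (align 4)
@24: x [4B, align 4] → 28
@28: y [4B, align 4] → 32
@32: vx [4B, align 4] → 36
+4 pad (align 8)
@40: team [104B, align 8] → 144
@144: id [4B, align 4] → 148
@148: ammo [2B, align 2] → 150
@150: state [2B, align 2] → 152
size 152, align 8
152 − 152 = 0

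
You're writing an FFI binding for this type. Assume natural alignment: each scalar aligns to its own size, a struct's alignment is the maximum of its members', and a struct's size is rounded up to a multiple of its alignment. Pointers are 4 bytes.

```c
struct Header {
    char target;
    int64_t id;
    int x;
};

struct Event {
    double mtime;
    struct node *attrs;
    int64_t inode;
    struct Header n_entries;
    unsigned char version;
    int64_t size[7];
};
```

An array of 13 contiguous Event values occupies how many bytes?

1456

Header: target at 0 (size 1, align 1) → ends 1; pad 7 to align 8 for id; id at 8 (size 8, align 8) → ends 16; x at 16 (size 4, align 4) → ends 20; tail pad 4 to reach multiple of 8; total 24 bytes, alignment 8
mtime at 0 (size 8, align 8) → ends 8
attrs at 8 (size 4, align 4) → ends 12
pad 4 to align 8 for inode
inode at 16 (size 8, align 8) → ends 24
n_entries at 24 (size 24, align 8) → ends 48
version at 48 (size 1, align 1) → ends 49
pad 7 to align 8 for size
size at 56 (size 56, align 8) → ends 112
total 112 bytes, alignment 8
array of 13: 13 × 112 = 1456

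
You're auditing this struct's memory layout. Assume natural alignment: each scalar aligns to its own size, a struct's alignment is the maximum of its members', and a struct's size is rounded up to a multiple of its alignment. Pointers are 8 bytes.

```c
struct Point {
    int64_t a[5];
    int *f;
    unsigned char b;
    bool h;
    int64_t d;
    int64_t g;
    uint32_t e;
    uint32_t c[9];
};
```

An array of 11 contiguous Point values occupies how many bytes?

1232

a at 0 (size 40, align 8) → ends 40
f at 40 (size 8, align 8) → ends 48
b at 48 (size 1, align 1) → ends 49
h at 49 (size 1, align 1) → ends 50
pad 6 to align 8 for d
d at 56 (size 8, align 8) → ends 64
g at 64 (size 8, align 8) → ends 72
e at 72 (size 4, align 4) → ends 76
c at 76 (size 36, align 4) → ends 112
total 112 bytes, alignment 8
array of 11: 11 × 112 = 1232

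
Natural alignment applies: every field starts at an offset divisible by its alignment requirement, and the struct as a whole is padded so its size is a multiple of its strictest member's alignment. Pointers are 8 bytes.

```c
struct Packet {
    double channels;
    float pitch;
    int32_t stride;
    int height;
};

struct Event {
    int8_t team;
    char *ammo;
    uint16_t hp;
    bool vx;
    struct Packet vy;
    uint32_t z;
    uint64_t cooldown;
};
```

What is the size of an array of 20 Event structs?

Packet: channels at 0 (size 8, align 8) → ends 8; pitch at 8 (size 4, align 4) → ends 12; stride at 12 (size 4, align 4) → ends 16; height at 16 (size 4, align 4) → ends 20; tail pad 4 to reach multiple of 8; total 24 bytes, alignment 8
team at 0 (size 1, align 1) → ends 1
pad 7 to align 8 for ammo
ammo at 8 (size 8, align 8) → ends 16
hp at 16 (size 2, align 2) → ends 18
vx at 18 (size 1, align 1) → ends 19
pad 5 to align 8 for vy
vy at 24 (size 24, align 8) → ends 48
z at 48 (size 4, align 4) → ends 52
pad 4 to align 8 for cooldown
cooldown at 56 (size 8, align 8) → ends 64
total 64 bytes, alignment 8
array of 20: 20 × 64 = 1280

1280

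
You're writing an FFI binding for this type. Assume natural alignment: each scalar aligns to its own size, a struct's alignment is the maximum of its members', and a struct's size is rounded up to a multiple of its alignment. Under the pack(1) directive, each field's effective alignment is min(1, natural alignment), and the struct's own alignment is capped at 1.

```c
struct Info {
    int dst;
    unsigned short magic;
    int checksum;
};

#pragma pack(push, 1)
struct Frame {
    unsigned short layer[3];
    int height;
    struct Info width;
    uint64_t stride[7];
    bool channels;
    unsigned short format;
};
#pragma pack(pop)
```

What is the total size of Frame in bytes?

Info: dst at 0 (size 4, align 4) → ends 4; magic at 4 (size 2, align 2) → ends 6; pad 2 to align 4 for checksum; checksum at 8 (size 4, align 4) → ends 12; total 12 bytes, alignment 4
layer at 0 (size 6, align 1) → ends 6
height at 6 (size 4, align 1) → ends 10
width at 10 (size 12, align 1) → ends 22
stride at 22 (size 56, align 1) → ends 78
channels at 78 (size 1, align 1) → ends 79
format at 79 (size 2, align 1) → ends 81
total 81 bytes, alignment 1

81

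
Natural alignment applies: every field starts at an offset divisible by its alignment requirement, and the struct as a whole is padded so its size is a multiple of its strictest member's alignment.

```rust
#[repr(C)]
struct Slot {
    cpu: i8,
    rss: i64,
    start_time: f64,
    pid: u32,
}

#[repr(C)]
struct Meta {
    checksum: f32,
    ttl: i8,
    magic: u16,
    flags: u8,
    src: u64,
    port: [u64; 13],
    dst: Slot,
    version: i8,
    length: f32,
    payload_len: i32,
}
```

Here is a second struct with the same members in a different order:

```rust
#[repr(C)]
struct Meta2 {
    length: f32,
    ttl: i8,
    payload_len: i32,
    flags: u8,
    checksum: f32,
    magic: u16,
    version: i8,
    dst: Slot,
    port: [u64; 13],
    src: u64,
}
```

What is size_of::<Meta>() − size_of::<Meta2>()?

Slot: 0..1  cpu  (1B, 1-aligned); 1..8  -- padding (7B); 8..16  rss  (8B, 8-aligned); 16..24  start_time  (8B, 8-aligned); 24..28  pid  (4B, 4-aligned); 28..32  -- tail padding (4B); sizeof = 32, alignof = 8
0..4  checksum  (4B, 4-aligned)
4..5  ttl  (1B, 1-aligned)
5..6  -- padding (1B)
6..8  magic  (2B, 2-aligned)
8..9  flags  (1B, 1-aligned)
9..16  -- padding (7B)
16..24  src  (8B, 8-aligned)
24..128  port  (104B, 8-aligned)
128..160  dst  (32B, 8-aligned)
160..161  version  (1B, 1-aligned)
161..164  -- padding (3B)
164..168  length  (4B, 4-aligned)
168..172  payload_len  (4B, 4-aligned)
172..176  -- tail padding (4B)
sizeof = 176, alignof = 8
— Meta2 —
0..4  length  (4B, 4-aligned)
4..5  ttl  (1B, 1-aligned)
5..8  -- padding (3B)
8..12  payload_len  (4B, 4-aligned)
12..13  flags  (1B, 1-aligned)
13..16  -- padding (3B)
16..20  checksum  (4B, 4-aligned)
20..22  magic  (2B, 2-aligned)
22..23  version  (1B, 1-aligned)
23..24  -- padding (1B)
24..56  dst  (32B, 8-aligned)
56..160  port  (104B, 8-aligned)
160..168  src  (8B, 8-aligned)
sizeof = 168, alignof = 8
176 − 168 = 8

8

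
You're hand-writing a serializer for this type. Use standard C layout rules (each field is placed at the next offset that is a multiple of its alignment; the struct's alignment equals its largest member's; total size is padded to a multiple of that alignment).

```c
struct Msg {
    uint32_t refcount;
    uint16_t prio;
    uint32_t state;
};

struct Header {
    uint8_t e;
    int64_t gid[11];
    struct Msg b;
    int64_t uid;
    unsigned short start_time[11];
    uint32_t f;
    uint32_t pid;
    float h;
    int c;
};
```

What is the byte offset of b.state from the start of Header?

Msg: 0..4  refcount  (4B, 4-aligned); 4..6  prio  (2B, 2-aligned); 6..8  -- padding (2B); 8..12  state  (4B, 4-aligned); sizeof = 12, alignof = 4
0..1  e  (1B, 1-aligned)
1..8  -- padding (7B)
8..96  gid  (88B, 8-aligned)
96..108  b  (12B, 4-aligned)
within Msg: state at 8
96 + 8 = 104

104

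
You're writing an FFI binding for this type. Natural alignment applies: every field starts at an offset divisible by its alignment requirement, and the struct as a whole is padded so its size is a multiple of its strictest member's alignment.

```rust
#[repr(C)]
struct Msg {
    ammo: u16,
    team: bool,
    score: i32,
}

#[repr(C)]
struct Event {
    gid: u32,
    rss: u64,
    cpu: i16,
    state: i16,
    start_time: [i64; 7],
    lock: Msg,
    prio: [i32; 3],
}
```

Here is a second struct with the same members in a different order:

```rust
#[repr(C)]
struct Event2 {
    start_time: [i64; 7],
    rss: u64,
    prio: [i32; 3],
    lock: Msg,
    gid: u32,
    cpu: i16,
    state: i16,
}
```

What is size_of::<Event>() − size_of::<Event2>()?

8

Msg: ammo at 0 (size 2, align 2) → ends 2; team at 2 (size 1, align 1) → ends 3; pad 1 to align 4 for score; score at 4 (size 4, align 4) → ends 8; total 8 bytes, alignment 4
gid at 0 (size 4, align 4) → ends 4
pad 4 to align 8 for rss
rss at 8 (size 8, align 8) → ends 16
cpu at 16 (size 2, align 2) → ends 18
state at 18 (size 2, align 2) → ends 20
pad 4 to align 8 for start_time
start_time at 24 (size 56, align 8) → ends 80
lock at 80 (size 8, align 4) → ends 88
prio at 88 (size 12, align 4) → ends 100
tail pad 4 to reach multiple of 8
total 104 bytes, alignment 8
— Event2 —
start_time at 0 (size 56, align 8) → ends 56
rss at 56 (size 8, align 8) → ends 64
prio at 64 (size 12, align 4) → ends 76
lock at 76 (size 8, align 4) → ends 84
gid at 84 (size 4, align 4) → ends 88
cpu at 88 (size 2, align 2) → ends 90
state at 90 (size 2, align 2) → ends 92
tail pad 4 to reach multiple of 8
total 96 bytes, alignment 8
104 − 96 = 8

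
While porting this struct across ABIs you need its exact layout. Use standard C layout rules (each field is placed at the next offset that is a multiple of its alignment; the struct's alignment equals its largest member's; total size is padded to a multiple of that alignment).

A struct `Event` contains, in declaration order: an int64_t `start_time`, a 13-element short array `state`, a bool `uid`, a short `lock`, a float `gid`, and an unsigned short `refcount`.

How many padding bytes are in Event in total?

5

@0: start_time [8B, align 8] → 8
@8: state [26B, align 2] → 34
@34: uid [1B, align 1] → 35
+1 pad (align 2)
@36: lock [2B, align 2] → 38
+2 pad (align 4)
@40: gid [4B, align 4] → 44
@44: refcount [2B, align 2] → 46
+2 tail pad (align 8)
size 48, align 8
data bytes 43, size 48 → padding 5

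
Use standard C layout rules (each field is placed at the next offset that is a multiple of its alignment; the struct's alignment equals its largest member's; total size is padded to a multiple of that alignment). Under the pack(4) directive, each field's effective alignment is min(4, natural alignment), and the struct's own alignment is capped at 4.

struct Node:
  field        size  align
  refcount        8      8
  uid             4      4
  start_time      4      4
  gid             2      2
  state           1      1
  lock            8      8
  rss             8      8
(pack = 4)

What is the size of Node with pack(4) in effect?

36

0..8  refcount  (8B, 4-aligned)
8..12  uid  (4B, 4-aligned)
12..16  start_time  (4B, 4-aligned)
16..18  gid  (2B, 2-aligned)
18..19  state  (1B, 1-aligned)
19..20  -- padding (1B)
20..28  lock  (8B, 4-aligned)
28..36  rss  (8B, 4-aligned)
sizeof = 36, alignof = 4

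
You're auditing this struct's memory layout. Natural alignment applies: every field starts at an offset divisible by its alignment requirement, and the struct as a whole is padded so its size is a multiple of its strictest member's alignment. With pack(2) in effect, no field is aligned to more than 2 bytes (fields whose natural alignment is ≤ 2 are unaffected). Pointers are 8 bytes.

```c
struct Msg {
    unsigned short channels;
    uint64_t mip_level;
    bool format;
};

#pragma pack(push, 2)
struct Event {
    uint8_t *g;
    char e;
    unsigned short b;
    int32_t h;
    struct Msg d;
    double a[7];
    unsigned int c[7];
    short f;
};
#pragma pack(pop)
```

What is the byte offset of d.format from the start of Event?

32

Msg: @0: channels [2B, align 2] → 2; +6 pad (align 8); @8: mip_level [8B, align 8] → 16; @16: format [1B, align 1] → 17; +7 tail pad (align 8); size 24, align 8
@0: g [8B, align 2] → 8
@8: e [1B, align 1] → 9
+1 pad (align 2)
@10: b [2B, align 2] → 12
@12: h [4B, align 2] → 16
@16: d [24B, align 2] → 40
within Msg: format at 16
16 + 16 = 32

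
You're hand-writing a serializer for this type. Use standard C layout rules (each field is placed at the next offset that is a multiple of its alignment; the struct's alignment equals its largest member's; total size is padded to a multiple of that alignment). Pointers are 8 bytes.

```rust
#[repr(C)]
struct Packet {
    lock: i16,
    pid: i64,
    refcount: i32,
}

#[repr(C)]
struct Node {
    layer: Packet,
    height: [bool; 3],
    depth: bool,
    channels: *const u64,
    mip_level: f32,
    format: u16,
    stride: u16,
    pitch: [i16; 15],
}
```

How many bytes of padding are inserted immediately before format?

0

Packet: @0: lock [2B, align 2] → 2; +6 pad (align 8); @8: pid [8B, align 8] → 16; @16: refcount [4B, align 4] → 20; +4 tail pad (align 8); size 24, align 8
@0: layer [24B, align 8] → 24
@24: height [3B, align 1] → 27
@27: depth [1B, align 1] → 28
+4 pad (align 8)
@32: channels [8B, align 8] → 40
@40: mip_level [4B, align 4] → 44
@44: format [2B, align 2] → 46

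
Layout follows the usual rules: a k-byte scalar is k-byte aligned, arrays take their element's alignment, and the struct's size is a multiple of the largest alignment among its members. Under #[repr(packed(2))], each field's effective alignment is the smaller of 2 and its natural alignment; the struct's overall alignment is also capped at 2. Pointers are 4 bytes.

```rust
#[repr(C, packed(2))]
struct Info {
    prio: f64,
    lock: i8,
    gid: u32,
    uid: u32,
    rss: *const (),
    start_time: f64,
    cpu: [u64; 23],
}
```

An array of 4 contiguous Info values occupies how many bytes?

prio at 0 (size 8, align 2) → ends 8
lock at 8 (size 1, align 1) → ends 9
pad 1 to align 2 for gid
gid at 10 (size 4, align 2) → ends 14
uid at 14 (size 4, align 2) → ends 18
rss at 18 (size 4, align 2) → ends 22
start_time at 22 (size 8, align 2) → ends 30
cpu at 30 (size 184, align 2) → ends 214
total 214 bytes, alignment 2
array of 4: 4 × 214 = 856

856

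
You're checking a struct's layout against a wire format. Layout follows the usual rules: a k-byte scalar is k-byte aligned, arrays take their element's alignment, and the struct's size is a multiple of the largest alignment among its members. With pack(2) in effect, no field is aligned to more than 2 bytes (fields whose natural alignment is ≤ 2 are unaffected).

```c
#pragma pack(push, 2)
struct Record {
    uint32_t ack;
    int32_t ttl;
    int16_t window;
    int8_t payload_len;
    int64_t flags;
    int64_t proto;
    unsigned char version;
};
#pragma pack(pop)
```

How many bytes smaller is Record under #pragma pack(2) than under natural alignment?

natural layout:
  @0: ack [4B, align 4] → 4
  @4: ttl [4B, align 4] → 8
  @8: window [2B, align 2] → 10
  @10: payload_len [1B, align 1] → 11
  +5 pad (align 8)
  @16: flags [8B, align 8] → 24
  @24: proto [8B, align 8] → 32
  @32: version [1B, align 1] → 33
  +7 tail pad (align 8)
  size 40, align 8
packed(2) layout:
  @0: ack [4B, align 2] → 4
  @4: ttl [4B, align 2] → 8
  @8: window [2B, align 2] → 10
  @10: payload_len [1B, align 1] → 11
  +1 pad (align 2)
  @12: flags [8B, align 2] → 20
  @20: proto [8B, align 2] → 28
  @28: version [1B, align 1] → 29
  +1 tail pad (align 2)
  size 30, align 2
40 − 30 = 10

10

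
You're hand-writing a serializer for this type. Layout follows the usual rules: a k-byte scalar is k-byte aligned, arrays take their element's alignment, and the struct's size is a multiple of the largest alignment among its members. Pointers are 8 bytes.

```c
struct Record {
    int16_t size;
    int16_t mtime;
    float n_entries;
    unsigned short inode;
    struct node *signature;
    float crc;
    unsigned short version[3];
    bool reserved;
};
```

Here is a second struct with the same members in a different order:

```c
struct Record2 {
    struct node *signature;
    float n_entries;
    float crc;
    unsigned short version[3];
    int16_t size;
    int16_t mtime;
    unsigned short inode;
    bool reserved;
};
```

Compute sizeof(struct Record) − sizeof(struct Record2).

0..2  size  (2B, 2-aligned)
2..4  mtime  (2B, 2-aligned)
4..8  n_entries  (4B, 4-aligned)
8..10  inode  (2B, 2-aligned)
10..16  -- padding (6B)
16..24  signature  (8B, 8-aligned)
24..28  crc  (4B, 4-aligned)
28..34  version  (6B, 2-aligned)
34..35  reserved  (1B, 1-aligned)
35..40  -- tail padding (5B)
sizeof = 40, alignof = 8
— Record2 —
0..8  signature  (8B, 8-aligned)
8..12  n_entries  (4B, 4-aligned)
12..16  crc  (4B, 4-aligned)
16..22  version  (6B, 2-aligned)
22..24  size  (2B, 2-aligned)
24..26  mtime  (2B, 2-aligned)
26..28  inode  (2B, 2-aligned)
28..29  reserved  (1B, 1-aligned)
29..32  -- tail padding (3B)
sizeof = 32, alignof = 8
40 − 32 = 8

8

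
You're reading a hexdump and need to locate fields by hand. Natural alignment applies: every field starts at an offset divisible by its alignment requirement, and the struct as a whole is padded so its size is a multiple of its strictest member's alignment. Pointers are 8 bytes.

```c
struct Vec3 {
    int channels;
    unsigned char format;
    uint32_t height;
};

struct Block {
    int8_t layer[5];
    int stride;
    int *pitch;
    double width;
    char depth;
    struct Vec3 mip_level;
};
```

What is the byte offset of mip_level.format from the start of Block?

40

Vec3: channels at 0 (size 4, align 4) → ends 4; format at 4 (size 1, align 1) → ends 5; pad 3 to align 4 for height; height at 8 (size 4, align 4) → ends 12; total 12 bytes, alignment 4
layer at 0 (size 5, align 1) → ends 5
pad 3 to align 4 for stride
stride at 8 (size 4, align 4) → ends 12
pad 4 to align 8 for pitch
pitch at 16 (size 8, align 8) → ends 24
width at 24 (size 8, align 8) → ends 32
depth at 32 (size 1, align 1) → ends 33
pad 3 to align 4 for mip_level
mip_level at 36 (size 12, align 4) → ends 48
within Vec3: format at 4
36 + 4 = 40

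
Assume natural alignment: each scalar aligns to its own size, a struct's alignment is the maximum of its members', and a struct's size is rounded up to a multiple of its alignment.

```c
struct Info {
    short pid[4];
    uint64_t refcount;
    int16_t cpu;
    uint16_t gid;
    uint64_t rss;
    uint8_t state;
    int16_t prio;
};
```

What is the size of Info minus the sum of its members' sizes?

9

pid at 0 (size 8, align 2) → ends 8
refcount at 8 (size 8, align 8) → ends 16
cpu at 16 (size 2, align 2) → ends 18
gid at 18 (size 2, align 2) → ends 20
pad 4 to align 8 for rss
rss at 24 (size 8, align 8) → ends 32
state at 32 (size 1, align 1) → ends 33
pad 1 to align 2 for prio
prio at 34 (size 2, align 2) → ends 36
tail pad 4 to reach multiple of 8
total 40 bytes, alignment 8
data bytes 31, size 40 → padding 9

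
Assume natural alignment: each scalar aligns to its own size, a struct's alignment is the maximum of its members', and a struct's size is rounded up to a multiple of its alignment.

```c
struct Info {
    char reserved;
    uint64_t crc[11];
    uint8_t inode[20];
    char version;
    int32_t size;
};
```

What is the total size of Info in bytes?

128

0..1  reserved  (1B, 1-aligned)
1..8  -- padding (7B)
8..96  crc  (88B, 8-aligned)
96..116  inode  (20B, 1-aligned)
116..117  version  (1B, 1-aligned)
117..120  -- padding (3B)
120..124  size  (4B, 4-aligned)
124..128  -- tail padding (4B)
sizeof = 128, alignof = 8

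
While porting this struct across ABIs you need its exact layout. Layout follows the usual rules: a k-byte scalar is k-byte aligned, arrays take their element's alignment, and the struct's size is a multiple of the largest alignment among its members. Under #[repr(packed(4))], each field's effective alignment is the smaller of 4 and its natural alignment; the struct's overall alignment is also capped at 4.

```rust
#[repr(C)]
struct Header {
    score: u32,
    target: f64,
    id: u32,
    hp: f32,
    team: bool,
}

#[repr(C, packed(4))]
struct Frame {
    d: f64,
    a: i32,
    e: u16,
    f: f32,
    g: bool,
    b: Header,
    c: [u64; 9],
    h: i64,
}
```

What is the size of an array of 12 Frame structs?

Header: score at 0 (size 4, align 4) → ends 4; pad 4 to align 8 for target; target at 8 (size 8, align 8) → ends 16; id at 16 (size 4, align 4) → ends 20; hp at 20 (size 4, align 4) → ends 24; team at 24 (size 1, align 1) → ends 25; tail pad 7 to reach multiple of 8; total 32 bytes, alignment 8
d at 0 (size 8, align 4) → ends 8
a at 8 (size 4, align 4) → ends 12
e at 12 (size 2, align 2) → ends 14
pad 2 to align 4 for f
f at 16 (size 4, align 4) → ends 20
g at 20 (size 1, align 1) → ends 21
pad 3 to align 4 for b
b at 24 (size 32, align 4) → ends 56
c at 56 (size 72, align 4) → ends 128
h at 128 (size 8, align 4) → ends 136
total 136 bytes, alignment 4
array of 12: 12 × 136 = 1632

1632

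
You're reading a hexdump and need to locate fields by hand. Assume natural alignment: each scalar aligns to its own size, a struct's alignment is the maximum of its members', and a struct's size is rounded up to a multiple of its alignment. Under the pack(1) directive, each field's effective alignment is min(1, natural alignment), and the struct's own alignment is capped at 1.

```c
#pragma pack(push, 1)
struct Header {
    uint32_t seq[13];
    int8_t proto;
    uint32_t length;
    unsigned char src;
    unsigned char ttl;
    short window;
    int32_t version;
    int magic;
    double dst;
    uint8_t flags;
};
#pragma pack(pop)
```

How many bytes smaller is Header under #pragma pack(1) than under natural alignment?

natural layout:
  0..52  seq  (52B, 4-aligned)
  52..53  proto  (1B, 1-aligned)
  53..56  -- padding (3B)
  56..60  length  (4B, 4-aligned)
  60..61  src  (1B, 1-aligned)
  61..62  ttl  (1B, 1-aligned)
  62..64  window  (2B, 2-aligned)
  64..68  version  (4B, 4-aligned)
  68..72  magic  (4B, 4-aligned)
  72..80  dst  (8B, 8-aligned)
  80..81  flags  (1B, 1-aligned)
  81..88  -- tail padding (7B)
  sizeof = 88, alignof = 8
packed(1) layout:
  0..52  seq  (52B, 1-aligned)
  52..53  proto  (1B, 1-aligned)
  53..57  length  (4B, 1-aligned)
  57..58  src  (1B, 1-aligned)
  58..59  ttl  (1B, 1-aligned)
  59..61  window  (2B, 1-aligned)
  61..65  version  (4B, 1-aligned)
  65..69  magic  (4B, 1-aligned)
  69..77  dst  (8B, 1-aligned)
  77..78  flags  (1B, 1-aligned)
  sizeof = 78, alignof = 1
88 − 78 = 10

10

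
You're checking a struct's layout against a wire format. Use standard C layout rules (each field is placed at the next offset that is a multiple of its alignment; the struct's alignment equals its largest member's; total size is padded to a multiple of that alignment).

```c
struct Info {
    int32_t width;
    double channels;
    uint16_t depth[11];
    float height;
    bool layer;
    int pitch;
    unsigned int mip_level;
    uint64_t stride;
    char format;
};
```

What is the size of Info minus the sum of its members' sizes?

16

@0: width [4B, align 4] → 4
+4 pad (align 8)
@8: channels [8B, align 8] → 16
@16: depth [22B, align 2] → 38
+2 pad (align 4)
@40: height [4B, align 4] → 44
@44: layer [1B, align 1] → 45
+3 pad (align 4)
@48: pitch [4B, align 4] → 52
@52: mip_level [4B, align 4] → 56
@56: stride [8B, align 8] → 64
@64: format [1B, align 1] → 65
+7 tail pad (align 8)
size 72, align 8
data bytes 56, size 72 → padding 16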